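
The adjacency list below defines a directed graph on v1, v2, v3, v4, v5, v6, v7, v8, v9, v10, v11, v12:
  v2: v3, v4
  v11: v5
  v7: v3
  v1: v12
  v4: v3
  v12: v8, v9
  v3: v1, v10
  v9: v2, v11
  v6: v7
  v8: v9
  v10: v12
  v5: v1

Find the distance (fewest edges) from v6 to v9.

5

Distance 0: v6.
Distance 1: v7.
Distance 2: v3.
Distance 3: v1, v10.
Distance 4: v12.
Distance 5: v8, v9 — contains v9.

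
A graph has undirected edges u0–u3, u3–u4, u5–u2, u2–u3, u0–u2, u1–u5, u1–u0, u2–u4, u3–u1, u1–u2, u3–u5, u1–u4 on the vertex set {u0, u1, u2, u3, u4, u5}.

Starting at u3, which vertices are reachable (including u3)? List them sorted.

u0, u1, u2, u3, u4, u5

Start at u3.
Its neighbours: u0, u1, u2, u4, u5.
Every vertex is now reached.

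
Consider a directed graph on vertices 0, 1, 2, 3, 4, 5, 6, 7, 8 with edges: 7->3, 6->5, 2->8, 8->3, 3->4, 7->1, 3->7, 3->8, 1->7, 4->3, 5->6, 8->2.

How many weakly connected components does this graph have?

3

From 0: component {0}.
From 1: component {1, 2, 3, 4, 7, 8}.
From 5: component {5, 6}.
That's 3 components.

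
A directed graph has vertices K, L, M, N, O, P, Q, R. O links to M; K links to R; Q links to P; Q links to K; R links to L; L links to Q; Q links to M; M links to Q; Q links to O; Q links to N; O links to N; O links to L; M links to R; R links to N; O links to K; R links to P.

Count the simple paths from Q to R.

Q→K→R
Q→M→R
Q→O→K→R
Q→O→M→R

4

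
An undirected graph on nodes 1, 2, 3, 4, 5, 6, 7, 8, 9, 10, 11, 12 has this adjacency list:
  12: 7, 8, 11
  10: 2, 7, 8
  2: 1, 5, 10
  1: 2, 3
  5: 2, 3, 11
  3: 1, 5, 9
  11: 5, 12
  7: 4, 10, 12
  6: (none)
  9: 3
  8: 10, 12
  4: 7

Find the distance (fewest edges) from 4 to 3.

5

Distance 0: 4.
Distance 1: 7.
Distance 2: 10, 12.
Distance 3: 2, 8, 11.
Distance 4: 1, 5.
Distance 5: 3 — contains 3.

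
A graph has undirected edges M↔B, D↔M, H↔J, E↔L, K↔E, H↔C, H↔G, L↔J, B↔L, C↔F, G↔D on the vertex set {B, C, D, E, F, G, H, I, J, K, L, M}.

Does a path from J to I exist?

Explore from J.
Distance 1: reach H, L.
Distance 2: reach B, C, E, G.
Distance 3: reach D, F, K, M.
The search is exhausted without reaching I; it lies in a different component.

No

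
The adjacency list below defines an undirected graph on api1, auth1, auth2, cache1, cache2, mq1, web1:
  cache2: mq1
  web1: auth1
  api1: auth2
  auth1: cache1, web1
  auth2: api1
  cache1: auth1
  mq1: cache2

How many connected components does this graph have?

From api1: component {api1, auth2}.
From auth1: component {auth1, cache1, web1}.
From cache2: component {cache2, mq1}.
That's 3 components.

3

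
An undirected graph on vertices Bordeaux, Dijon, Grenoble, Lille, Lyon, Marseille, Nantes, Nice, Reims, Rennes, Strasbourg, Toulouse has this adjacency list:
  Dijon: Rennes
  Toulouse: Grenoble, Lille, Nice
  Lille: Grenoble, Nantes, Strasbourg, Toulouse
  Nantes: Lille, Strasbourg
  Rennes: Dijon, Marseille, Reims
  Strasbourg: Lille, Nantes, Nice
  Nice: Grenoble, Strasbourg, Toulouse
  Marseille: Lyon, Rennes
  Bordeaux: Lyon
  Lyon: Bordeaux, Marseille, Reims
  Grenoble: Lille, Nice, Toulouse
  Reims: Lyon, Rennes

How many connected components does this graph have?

2

From Bordeaux: component {Bordeaux, Dijon, Lyon, Marseille, Reims, Rennes}.
From Grenoble: component {Grenoble, Lille, Nantes, Nice, Strasbourg, Toulouse}.
That's 2 components.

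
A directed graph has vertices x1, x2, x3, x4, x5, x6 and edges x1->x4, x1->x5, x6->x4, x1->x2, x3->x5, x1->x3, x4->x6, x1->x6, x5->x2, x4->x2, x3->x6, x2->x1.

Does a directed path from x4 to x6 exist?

Yes

Explore from x4.
Distance 1: reach x2, x6.
Found x6.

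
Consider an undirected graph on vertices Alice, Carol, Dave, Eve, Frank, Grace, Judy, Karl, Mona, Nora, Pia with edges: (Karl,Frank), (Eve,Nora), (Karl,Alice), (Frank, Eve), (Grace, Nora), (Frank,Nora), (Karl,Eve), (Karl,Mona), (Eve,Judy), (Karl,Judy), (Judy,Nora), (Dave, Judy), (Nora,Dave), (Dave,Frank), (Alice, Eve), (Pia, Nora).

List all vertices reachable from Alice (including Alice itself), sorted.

Start at Alice.
Its neighbours: Eve, Karl.
Then their neighbours: Frank, Judy, Mona, Nora.
Then next layer: Dave, Grace, Pia.
Nothing further is reachable.

Alice, Dave, Eve, Frank, Grace, Judy, Karl, Mona, Nora, Pia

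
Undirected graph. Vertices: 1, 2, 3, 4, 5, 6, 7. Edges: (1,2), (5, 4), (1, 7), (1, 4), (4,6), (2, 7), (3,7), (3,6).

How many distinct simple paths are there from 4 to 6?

4–1–2–7–3–6
4–1–7–3–6
4–6

3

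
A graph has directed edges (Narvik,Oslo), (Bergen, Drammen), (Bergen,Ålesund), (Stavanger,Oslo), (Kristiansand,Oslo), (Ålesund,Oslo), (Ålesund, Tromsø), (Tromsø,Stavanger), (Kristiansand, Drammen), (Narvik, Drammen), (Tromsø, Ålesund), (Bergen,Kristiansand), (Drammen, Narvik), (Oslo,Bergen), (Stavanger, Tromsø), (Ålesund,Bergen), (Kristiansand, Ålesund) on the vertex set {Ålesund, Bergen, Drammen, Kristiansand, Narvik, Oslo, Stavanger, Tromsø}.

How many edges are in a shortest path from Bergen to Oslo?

2

Distance 0: Bergen.
Distance 1: Ålesund, Drammen, Kristiansand.
Distance 2: Narvik, Oslo, Tromsø — contains Oslo.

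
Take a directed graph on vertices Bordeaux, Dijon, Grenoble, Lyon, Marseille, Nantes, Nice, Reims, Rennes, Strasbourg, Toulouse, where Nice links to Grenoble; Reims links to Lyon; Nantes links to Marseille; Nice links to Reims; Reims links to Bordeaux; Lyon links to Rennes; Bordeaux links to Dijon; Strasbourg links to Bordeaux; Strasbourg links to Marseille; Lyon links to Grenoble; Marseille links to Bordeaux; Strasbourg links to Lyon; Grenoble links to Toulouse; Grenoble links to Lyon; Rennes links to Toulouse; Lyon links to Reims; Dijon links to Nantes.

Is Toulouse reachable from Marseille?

Explore from Marseille.
Distance 1: reach Bordeaux.
Distance 2: reach Dijon.
Distance 3: reach Nantes.
The search from Marseille is exhausted; no directed path reaches Toulouse.

No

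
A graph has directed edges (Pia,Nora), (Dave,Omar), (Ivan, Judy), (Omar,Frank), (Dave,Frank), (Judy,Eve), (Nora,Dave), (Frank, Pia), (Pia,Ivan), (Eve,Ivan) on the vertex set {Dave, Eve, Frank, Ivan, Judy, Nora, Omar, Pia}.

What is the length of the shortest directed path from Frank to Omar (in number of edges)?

4

Distance 0: Frank.
Distance 1: Pia.
Distance 2: Ivan, Nora.
Distance 3: Dave, Judy.
Distance 4: Eve, Omar — contains Omar.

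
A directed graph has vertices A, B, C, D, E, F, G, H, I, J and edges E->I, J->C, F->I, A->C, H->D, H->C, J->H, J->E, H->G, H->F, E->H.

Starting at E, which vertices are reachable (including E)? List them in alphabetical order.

C, D, E, F, G, H, I

Start at E.
Its neighbours: H, I.
Then their neighbours: C, D, F, G.
Nothing further is reachable.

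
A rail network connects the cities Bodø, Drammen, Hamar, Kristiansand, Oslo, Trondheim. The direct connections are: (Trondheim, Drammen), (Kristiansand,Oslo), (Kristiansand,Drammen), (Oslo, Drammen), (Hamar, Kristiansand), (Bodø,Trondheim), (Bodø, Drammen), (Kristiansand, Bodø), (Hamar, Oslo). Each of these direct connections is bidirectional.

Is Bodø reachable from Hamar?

Explore from Hamar.
Distance 1: reach Kristiansand, Oslo.
Distance 2: reach Bodø, Drammen.
Found Bodø.

Yes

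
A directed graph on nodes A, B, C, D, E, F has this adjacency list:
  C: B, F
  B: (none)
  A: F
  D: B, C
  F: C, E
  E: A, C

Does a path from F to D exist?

No

Explore from F.
Distance 1: reach C, E.
Distance 2: reach A, B.
The search from F is exhausted; no directed path reaches D.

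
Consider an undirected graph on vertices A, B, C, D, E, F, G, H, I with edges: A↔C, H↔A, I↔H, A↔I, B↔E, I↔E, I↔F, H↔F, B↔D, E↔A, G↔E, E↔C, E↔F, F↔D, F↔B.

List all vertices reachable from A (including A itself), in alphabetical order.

A, B, C, D, E, F, G, H, I

Start at A.
Its neighbours: C, E, H, I.
Then their neighbours: B, F, G.
Then next layer: D.
Every vertex is now reached.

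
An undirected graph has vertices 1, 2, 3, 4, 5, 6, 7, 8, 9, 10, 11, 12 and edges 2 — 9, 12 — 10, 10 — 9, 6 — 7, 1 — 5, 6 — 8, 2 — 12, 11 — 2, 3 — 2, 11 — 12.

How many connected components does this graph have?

From 1: component {1, 5}.
From 2: component {2, 3, 9, 10, 11, 12}.
From 4: component {4}.
From 6: component {6, 7, 8}.
That's 4 components.

4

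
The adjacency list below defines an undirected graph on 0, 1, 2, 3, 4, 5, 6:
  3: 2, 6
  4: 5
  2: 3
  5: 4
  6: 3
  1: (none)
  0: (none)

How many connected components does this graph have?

4

From 0: component {0}.
From 1: component {1}.
From 2: component {2, 3, 6}.
From 4: component {4, 5}.
That's 4 components.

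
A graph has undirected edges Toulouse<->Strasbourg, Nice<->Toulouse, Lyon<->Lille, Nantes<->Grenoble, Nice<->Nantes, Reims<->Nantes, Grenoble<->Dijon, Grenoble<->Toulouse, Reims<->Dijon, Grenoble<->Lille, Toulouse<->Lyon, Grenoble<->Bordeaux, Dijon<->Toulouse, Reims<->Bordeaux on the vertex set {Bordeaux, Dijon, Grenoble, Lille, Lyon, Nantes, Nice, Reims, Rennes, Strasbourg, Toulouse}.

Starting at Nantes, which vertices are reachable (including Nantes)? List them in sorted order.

Bordeaux, Dijon, Grenoble, Lille, Lyon, Nantes, Nice, Reims, Strasbourg, Toulouse

Start at Nantes.
Its neighbours: Grenoble, Nice, Reims.
Then their neighbours: Bordeaux, Dijon, Lille, Toulouse.
Then next layer: Lyon, Strasbourg.
Nothing further is reachable.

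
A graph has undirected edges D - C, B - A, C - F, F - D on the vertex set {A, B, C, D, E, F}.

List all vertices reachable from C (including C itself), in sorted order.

Start at C.
Its neighbours: D, F.
Nothing further is reachable.

C, D, F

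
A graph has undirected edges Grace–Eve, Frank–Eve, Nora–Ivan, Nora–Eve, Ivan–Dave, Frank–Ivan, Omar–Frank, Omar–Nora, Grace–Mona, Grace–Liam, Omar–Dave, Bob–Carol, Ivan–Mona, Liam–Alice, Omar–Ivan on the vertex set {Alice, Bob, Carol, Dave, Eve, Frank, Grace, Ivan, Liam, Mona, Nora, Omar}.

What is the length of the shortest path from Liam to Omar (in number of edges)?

Distance 0: Liam.
Distance 1: Alice, Grace.
Distance 2: Eve, Mona.
Distance 3: Frank, Ivan, Nora.
Distance 4: Dave, Omar — contains Omar.

4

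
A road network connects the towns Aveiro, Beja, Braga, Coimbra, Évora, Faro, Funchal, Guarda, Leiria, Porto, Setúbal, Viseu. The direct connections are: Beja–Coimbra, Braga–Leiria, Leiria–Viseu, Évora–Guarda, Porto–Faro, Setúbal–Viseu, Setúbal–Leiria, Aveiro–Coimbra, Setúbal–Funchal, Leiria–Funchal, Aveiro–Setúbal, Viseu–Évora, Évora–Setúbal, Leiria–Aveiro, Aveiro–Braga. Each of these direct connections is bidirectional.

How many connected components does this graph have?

2

From Aveiro: component {Aveiro, Beja, Braga, Coimbra, Évora, Funchal, Guarda, Leiria, Setúbal, Viseu}.
From Faro: component {Faro, Porto}.
That's 2 components.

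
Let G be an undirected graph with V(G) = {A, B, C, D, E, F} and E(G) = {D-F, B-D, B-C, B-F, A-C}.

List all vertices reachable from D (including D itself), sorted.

Start at D.
Its neighbours: B, F.
Then their neighbours: C.
Then next layer: A.
Nothing further is reachable.

A, B, C, D, F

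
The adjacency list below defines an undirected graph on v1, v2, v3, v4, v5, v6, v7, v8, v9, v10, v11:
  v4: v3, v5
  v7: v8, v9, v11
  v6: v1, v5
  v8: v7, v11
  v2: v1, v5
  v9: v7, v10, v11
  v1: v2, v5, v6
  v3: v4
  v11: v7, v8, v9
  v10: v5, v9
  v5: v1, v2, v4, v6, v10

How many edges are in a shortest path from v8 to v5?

Distance 0: v8.
Distance 1: v7, v11.
Distance 2: v9.
Distance 3: v10.
Distance 4: v5 — contains v5.

4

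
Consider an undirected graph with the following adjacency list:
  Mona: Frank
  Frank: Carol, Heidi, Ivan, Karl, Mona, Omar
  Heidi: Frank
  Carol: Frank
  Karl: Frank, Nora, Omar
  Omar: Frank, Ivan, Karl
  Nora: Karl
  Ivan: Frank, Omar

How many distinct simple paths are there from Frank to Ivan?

3

Frank–Ivan
Frank–Karl–Omar–Ivan
Frank–Omar–Ivan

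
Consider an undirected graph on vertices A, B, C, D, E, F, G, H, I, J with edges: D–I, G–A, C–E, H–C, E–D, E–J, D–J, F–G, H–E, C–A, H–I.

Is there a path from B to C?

B has no edges, so nothing is reachable from it.

No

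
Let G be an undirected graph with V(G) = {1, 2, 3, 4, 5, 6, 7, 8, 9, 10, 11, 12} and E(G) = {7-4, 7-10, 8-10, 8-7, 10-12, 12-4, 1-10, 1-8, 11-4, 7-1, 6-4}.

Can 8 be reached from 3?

No

3 has no edges, so nothing is reachable from it.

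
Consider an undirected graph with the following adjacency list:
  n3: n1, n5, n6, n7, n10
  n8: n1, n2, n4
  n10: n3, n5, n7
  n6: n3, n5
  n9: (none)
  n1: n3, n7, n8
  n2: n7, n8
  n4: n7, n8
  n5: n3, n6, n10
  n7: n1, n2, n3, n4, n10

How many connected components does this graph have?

2

From n1: component {n1, n2, n3, n4, n5, n6, n7, n8, n10}.
From n9: component {n9}.
That's 2 components.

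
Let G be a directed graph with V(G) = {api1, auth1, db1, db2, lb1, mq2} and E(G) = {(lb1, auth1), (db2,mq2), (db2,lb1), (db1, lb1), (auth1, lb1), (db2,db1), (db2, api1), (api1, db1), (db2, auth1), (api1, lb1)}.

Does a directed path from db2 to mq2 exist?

Explore from db2.
Distance 1: reach api1, auth1, db1, lb1, mq2.
Found mq2.

Yes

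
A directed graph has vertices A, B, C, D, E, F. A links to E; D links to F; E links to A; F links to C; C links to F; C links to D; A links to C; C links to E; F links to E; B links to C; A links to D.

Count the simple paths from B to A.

B→C→D→F→E→A
B→C→E→A
B→C→F→E→A

3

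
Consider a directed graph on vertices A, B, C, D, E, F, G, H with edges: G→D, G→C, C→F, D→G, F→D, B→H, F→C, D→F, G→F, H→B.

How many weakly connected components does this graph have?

4

From A: component {A}.
From B: component {B, H}.
From C: component {C, D, F, G}.
From E: component {E}.
That's 4 components.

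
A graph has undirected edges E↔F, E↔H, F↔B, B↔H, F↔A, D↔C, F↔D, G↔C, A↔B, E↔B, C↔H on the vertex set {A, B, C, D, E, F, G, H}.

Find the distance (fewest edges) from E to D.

Distance 0: E.
Distance 1: B, F, H.
Distance 2: A, C, D — contains D.

2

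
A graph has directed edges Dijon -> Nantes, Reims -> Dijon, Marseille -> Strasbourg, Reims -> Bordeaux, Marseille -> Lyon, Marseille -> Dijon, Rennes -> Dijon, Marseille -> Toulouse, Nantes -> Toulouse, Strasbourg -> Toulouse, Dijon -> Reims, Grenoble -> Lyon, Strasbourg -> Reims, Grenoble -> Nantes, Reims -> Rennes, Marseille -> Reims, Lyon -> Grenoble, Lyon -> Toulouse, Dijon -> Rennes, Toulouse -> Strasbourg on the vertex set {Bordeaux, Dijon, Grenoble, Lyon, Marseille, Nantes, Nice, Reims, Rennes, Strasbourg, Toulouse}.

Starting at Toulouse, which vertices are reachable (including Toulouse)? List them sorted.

Start at Toulouse.
Its neighbours: Strasbourg.
Then their neighbours: Reims.
Then next layer: Bordeaux, Dijon, Rennes.
Then next layer: Nantes.
Nothing further is reachable.

Bordeaux, Dijon, Nantes, Reims, Rennes, Strasbourg, Toulouse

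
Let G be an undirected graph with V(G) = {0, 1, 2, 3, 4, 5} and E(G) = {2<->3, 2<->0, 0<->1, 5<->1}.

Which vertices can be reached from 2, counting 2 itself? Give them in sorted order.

0, 1, 2, 3, 5

Start at 2.
Its neighbours: 0, 3.
Then their neighbours: 1.
Then next layer: 5.
Nothing further is reachable.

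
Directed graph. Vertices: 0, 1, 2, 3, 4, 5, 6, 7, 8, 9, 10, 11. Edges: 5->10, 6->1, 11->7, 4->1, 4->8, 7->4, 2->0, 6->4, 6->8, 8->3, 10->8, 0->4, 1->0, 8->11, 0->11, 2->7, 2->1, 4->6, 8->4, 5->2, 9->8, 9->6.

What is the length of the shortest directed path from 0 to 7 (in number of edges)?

Distance 0: 0.
Distance 1: 4, 11.
Distance 2: 1, 6, 7, 8 — contains 7.

2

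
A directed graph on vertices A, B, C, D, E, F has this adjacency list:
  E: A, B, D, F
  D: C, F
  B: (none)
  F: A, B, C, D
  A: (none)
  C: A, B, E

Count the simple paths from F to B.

F→B
F→C→B
F→C→E→B
F→D→C→B
F→D→C→E→B

5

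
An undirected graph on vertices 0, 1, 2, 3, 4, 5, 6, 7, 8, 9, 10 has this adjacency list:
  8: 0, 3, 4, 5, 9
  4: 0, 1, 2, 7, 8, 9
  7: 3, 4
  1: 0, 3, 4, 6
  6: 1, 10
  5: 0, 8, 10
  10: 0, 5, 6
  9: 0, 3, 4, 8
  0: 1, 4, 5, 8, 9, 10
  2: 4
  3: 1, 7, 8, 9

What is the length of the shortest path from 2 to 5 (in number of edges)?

3

Distance 0: 2.
Distance 1: 4.
Distance 2: 0, 1, 7, 8, 9.
Distance 3: 3, 5, 6, 10 — contains 5.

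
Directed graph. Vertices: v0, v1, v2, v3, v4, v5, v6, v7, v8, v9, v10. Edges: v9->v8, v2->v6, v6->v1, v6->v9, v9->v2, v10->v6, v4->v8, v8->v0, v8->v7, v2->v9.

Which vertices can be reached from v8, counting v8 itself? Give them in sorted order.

Start at v8.
Its neighbours: v0, v7.
Nothing further is reachable.

v0, v7, v8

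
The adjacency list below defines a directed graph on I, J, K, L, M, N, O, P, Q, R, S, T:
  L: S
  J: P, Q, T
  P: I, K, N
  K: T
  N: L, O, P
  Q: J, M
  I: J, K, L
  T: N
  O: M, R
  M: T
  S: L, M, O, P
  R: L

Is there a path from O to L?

Explore from O.
Distance 1: reach M, R.
Distance 2: reach L, T.
Found L.

Yes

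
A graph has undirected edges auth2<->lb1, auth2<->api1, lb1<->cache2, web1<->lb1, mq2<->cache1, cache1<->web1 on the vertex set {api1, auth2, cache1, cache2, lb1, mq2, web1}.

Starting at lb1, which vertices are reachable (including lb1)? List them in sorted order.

Start at lb1.
Its neighbours: auth2, cache2, web1.
Then their neighbours: api1, cache1.
Then next layer: mq2.
Every vertex is now reached.

api1, auth2, cache1, cache2, lb1, mq2, web1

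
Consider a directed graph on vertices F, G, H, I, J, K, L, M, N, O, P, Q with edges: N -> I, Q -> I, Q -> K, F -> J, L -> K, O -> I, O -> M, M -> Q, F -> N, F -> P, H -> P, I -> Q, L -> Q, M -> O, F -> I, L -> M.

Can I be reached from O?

Yes

Explore from O.
Distance 1: reach I, M.
Found I.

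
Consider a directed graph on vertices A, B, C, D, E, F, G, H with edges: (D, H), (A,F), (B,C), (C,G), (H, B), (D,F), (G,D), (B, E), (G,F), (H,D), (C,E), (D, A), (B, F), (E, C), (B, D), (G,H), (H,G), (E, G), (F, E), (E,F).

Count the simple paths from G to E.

13

G→D→A→F→E
G→D→F→E
G→D→H→B→C→E
G→D→H→B→E
G→D→H→B→F→E
G→F→E
G→H→B→C→E
G→H→B→D→A→F→E
G→H→B→D→F→E
G→H→B→E
G→H→B→F→E
G→H→D→A→F→E
G→H→D→F→E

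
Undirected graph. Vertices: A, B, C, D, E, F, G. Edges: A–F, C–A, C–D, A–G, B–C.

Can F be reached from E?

E has no edges, so nothing is reachable from it.

No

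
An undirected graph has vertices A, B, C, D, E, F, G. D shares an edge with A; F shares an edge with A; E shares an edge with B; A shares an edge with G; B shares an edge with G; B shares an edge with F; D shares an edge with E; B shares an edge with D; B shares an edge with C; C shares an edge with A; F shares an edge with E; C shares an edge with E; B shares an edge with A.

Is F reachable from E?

Explore from E.
Distance 1: reach B, C, D, F.
Found F.

Yes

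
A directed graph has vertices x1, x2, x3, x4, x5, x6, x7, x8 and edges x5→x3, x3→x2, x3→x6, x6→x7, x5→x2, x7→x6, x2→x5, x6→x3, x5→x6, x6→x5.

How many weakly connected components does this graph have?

4

From x1: component {x1}.
From x2: component {x2, x3, x5, x6, x7}.
From x4: component {x4}.
From x8: component {x8}.
That's 4 components.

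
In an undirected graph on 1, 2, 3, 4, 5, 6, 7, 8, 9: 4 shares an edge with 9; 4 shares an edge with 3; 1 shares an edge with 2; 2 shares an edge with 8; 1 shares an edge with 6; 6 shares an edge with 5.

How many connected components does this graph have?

From 1: component {1, 2, 5, 6, 8}.
From 3: component {3, 4, 9}.
From 7: component {7}.
That's 3 components.

3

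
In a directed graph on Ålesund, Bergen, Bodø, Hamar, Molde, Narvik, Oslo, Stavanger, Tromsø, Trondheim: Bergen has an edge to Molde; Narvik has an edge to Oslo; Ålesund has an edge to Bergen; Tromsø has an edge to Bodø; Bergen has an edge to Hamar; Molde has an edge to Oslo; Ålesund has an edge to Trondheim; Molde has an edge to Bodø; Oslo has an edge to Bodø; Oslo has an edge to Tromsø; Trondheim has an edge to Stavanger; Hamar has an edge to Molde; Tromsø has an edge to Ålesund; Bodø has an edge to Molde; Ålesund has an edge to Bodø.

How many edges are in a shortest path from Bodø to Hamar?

Distance 0: Bodø.
Distance 1: Molde.
Distance 2: Oslo.
Distance 3: Tromsø.
Distance 4: Ålesund.
Distance 5: Bergen, Trondheim.
Distance 6: Hamar, Stavanger — contains Hamar.

6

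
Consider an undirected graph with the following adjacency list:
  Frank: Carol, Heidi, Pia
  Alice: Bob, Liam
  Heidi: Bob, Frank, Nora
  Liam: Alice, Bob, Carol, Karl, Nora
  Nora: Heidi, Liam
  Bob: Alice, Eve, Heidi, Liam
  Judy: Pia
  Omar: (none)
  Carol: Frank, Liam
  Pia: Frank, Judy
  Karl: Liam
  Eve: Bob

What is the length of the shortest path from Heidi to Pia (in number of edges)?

Distance 0: Heidi.
Distance 1: Bob, Frank, Nora.
Distance 2: Alice, Carol, Eve, Liam, Pia — contains Pia.

2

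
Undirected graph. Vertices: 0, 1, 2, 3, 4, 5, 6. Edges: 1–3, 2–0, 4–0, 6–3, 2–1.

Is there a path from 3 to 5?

Explore from 3.
Distance 1: reach 1, 6.
Distance 2: reach 2.
Distance 3: reach 0.
Distance 4: reach 4.
The search is exhausted without reaching 5; it lies in a different component.

No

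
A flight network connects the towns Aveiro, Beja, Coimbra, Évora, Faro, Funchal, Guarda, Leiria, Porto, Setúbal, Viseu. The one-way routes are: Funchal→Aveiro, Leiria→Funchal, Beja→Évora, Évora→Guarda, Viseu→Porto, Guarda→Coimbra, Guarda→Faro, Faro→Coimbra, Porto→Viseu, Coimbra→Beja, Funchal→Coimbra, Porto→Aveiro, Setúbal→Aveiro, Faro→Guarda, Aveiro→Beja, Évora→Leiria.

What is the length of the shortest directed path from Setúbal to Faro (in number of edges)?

Distance 0: Setúbal.
Distance 1: Aveiro.
Distance 2: Beja.
Distance 3: Évora.
Distance 4: Guarda, Leiria.
Distance 5: Coimbra, Faro, Funchal — contains Faro.

5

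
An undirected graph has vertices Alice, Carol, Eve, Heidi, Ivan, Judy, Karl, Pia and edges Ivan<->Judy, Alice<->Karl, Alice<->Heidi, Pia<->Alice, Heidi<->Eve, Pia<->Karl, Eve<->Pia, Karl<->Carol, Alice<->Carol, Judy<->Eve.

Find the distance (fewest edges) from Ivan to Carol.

5

Distance 0: Ivan.
Distance 1: Judy.
Distance 2: Eve.
Distance 3: Heidi, Pia.
Distance 4: Alice, Karl.
Distance 5: Carol — contains Carol.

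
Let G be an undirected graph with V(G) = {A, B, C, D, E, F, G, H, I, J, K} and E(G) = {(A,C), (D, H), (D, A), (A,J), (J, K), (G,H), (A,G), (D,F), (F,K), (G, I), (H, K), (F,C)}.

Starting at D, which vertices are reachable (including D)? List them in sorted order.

A, C, D, F, G, H, I, J, K

Start at D.
Its neighbours: A, F, H.
Then their neighbours: C, G, J, K.
Then next layer: I.
Nothing further is reachable.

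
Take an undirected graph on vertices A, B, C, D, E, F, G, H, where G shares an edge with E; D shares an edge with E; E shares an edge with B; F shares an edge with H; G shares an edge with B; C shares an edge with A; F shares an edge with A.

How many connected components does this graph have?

From A: component {A, C, F, H}.
From B: component {B, D, E, G}.
That's 2 components.

2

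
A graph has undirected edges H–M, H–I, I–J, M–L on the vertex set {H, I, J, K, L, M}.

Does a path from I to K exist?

No

Explore from I.
Distance 1: reach H, J.
Distance 2: reach M.
Distance 3: reach L.
The search is exhausted without reaching K; it lies in a different component.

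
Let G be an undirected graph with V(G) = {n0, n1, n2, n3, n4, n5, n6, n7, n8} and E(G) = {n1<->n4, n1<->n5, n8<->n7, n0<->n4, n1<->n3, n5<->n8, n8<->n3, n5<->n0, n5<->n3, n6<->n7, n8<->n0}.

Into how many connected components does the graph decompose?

From n0: component {n0, n1, n3, n4, n5, n6, n7, n8}.
From n2: component {n2}.
That's 2 components.

2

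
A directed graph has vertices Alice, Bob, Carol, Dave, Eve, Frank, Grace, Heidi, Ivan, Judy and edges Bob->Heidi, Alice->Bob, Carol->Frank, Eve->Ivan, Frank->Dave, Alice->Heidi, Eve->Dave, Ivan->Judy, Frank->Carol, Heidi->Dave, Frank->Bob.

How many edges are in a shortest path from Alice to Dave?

Distance 0: Alice.
Distance 1: Bob, Heidi.
Distance 2: Dave — contains Dave.

2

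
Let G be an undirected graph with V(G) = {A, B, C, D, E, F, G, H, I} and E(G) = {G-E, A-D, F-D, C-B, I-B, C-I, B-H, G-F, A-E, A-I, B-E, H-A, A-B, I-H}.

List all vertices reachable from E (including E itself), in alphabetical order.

Start at E.
Its neighbours: A, B, G.
Then their neighbours: C, D, F, H, I.
Every vertex is now reached.

A, B, C, D, E, F, G, H, I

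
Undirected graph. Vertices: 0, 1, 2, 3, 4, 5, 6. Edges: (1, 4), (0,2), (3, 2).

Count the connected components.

4

From 0: component {0, 2, 3}.
From 1: component {1, 4}.
From 5: component {5}.
From 6: component {6}.
That's 4 components.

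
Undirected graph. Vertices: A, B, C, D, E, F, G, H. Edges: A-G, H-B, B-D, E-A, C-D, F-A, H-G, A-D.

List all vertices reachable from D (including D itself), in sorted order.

Start at D.
Its neighbours: A, B, C.
Then their neighbours: E, F, G, H.
Every vertex is now reached.

A, B, C, D, E, F, G, H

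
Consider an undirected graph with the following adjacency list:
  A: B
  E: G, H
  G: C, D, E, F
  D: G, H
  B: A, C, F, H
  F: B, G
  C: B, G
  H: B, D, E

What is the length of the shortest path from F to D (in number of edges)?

Distance 0: F.
Distance 1: B, G.
Distance 2: A, C, D, E, H — contains D.

2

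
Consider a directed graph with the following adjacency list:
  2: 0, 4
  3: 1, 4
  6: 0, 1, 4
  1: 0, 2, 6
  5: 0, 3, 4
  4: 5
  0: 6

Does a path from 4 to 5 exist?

Yes

Explore from 4.
Distance 1: reach 5.
Found 5.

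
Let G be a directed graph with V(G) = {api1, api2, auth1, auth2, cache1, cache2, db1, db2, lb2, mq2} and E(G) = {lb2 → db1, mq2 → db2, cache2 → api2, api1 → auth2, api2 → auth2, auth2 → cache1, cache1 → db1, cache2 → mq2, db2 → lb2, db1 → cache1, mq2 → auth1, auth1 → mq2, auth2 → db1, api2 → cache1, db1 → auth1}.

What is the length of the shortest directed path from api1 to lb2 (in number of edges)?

Distance 0: api1.
Distance 1: auth2.
Distance 2: cache1, db1.
Distance 3: auth1.
Distance 4: mq2.
Distance 5: db2.
Distance 6: lb2 — contains lb2.

6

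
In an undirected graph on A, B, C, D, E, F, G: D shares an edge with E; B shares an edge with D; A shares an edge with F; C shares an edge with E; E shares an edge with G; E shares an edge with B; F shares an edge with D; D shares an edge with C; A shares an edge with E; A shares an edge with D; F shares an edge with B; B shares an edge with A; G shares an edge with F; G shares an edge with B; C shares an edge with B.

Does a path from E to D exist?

Explore from E.
Distance 1: reach A, B, C, D, G.
Found D.

Yes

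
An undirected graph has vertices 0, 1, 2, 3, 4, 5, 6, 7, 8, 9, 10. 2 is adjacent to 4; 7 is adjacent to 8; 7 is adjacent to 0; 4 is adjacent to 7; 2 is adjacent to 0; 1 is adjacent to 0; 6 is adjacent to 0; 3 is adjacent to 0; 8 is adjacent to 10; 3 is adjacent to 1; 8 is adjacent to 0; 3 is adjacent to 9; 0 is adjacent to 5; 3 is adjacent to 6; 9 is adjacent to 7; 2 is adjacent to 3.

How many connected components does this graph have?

From 0: component {0, 1, 2, 3, 4, 5, 6, 7, 8, 9, 10}.
That's 1 component.

1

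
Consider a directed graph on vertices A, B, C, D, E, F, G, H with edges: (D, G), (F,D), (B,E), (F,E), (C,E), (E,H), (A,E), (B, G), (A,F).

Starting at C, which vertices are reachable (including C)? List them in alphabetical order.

Start at C.
Its neighbours: E.
Then their neighbours: H.
Nothing further is reachable.

C, E, H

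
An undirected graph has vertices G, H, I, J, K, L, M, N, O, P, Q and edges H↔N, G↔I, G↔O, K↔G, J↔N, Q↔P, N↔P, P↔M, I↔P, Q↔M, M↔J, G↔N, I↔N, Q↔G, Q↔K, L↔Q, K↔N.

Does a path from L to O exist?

Explore from L.
Distance 1: reach Q.
Distance 2: reach G, K, M, P.
Distance 3: reach I, J, N, O.
Found O.

Yes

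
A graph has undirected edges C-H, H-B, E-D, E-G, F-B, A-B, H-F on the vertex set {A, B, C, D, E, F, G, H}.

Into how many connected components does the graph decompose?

2

From A: component {A, B, C, F, H}.
From D: component {D, E, G}.
That's 2 components.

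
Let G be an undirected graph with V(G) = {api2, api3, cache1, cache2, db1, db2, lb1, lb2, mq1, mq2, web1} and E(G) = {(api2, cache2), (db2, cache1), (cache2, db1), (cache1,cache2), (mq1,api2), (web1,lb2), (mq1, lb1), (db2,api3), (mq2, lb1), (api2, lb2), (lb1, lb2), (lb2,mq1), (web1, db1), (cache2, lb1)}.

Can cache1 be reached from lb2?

Yes

Explore from lb2.
Distance 1: reach api2, lb1, mq1, web1.
Distance 2: reach cache2, db1, mq2.
Distance 3: reach cache1.
Found cache1.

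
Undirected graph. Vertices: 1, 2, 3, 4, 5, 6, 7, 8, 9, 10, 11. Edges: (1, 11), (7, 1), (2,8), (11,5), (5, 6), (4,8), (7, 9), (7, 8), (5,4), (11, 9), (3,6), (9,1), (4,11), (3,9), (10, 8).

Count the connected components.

1

From 1: component {1, 2, 3, 4, 5, 6, 7, 8, 9, 10, 11}.
That's 1 component.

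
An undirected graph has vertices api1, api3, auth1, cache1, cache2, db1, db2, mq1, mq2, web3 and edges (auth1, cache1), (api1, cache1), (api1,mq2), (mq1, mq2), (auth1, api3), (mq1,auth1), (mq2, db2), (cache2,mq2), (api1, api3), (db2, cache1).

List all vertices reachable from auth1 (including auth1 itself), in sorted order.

Start at auth1.
Its neighbours: api3, cache1, mq1.
Then their neighbours: api1, db2, mq2.
Then next layer: cache2.
Nothing further is reachable.

api1, api3, auth1, cache1, cache2, db2, mq1, mq2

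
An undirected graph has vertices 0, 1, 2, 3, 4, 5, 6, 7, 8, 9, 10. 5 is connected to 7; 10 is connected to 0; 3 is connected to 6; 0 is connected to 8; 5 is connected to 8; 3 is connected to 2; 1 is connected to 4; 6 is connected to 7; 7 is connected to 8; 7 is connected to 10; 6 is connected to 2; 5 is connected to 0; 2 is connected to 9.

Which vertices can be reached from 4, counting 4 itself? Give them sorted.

1, 4

Start at 4.
Its neighbours: 1.
Nothing further is reachable.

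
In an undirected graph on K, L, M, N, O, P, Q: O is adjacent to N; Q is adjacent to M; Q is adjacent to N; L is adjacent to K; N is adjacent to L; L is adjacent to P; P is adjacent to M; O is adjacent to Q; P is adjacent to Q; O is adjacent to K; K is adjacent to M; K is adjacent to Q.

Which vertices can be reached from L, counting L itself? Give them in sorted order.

K, L, M, N, O, P, Q

Start at L.
Its neighbours: K, N, P.
Then their neighbours: M, O, Q.
Every vertex is now reached.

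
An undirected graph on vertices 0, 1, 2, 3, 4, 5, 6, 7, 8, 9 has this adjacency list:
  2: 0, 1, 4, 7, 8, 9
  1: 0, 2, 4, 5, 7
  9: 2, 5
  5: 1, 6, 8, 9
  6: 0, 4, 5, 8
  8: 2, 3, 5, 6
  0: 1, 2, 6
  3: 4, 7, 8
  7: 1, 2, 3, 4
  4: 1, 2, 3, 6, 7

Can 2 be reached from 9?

Explore from 9.
Distance 1: reach 2, 5.
Found 2.

Yes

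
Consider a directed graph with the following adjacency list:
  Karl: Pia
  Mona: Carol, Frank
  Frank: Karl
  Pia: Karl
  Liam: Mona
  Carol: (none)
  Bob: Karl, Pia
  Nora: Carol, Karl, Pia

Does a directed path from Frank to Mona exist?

Explore from Frank.
Distance 1: reach Karl.
Distance 2: reach Pia.
The search from Frank is exhausted; no directed path reaches Mona.

No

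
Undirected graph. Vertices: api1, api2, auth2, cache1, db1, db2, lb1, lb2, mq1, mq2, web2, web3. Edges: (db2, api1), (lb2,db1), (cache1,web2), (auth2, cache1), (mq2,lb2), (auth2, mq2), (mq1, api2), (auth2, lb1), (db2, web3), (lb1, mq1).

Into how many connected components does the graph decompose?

2

From api1: component {api1, db2, web3}.
From api2: component {api2, auth2, cache1, db1, lb1, lb2, mq1, mq2, web2}.
That's 2 components.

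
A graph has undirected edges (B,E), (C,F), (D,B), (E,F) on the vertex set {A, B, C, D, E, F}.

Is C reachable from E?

Yes

Explore from E.
Distance 1: reach B, F.
Distance 2: reach C, D.
Found C.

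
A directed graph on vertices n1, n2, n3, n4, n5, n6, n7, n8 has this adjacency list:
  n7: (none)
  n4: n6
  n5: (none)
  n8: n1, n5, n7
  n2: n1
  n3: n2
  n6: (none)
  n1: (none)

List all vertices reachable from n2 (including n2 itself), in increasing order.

Start at n2.
Its neighbours: n1.
Nothing further is reachable.

n1, n2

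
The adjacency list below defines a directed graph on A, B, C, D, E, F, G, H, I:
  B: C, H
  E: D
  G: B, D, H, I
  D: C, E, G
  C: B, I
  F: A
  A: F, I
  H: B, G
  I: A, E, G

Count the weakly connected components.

From A: component {A, B, C, D, E, F, G, H, I}.
That's 1 component.

1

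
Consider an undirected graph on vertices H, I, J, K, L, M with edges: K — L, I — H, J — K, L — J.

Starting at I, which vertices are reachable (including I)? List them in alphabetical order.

H, I

Start at I.
Its neighbours: H.
Nothing further is reachable.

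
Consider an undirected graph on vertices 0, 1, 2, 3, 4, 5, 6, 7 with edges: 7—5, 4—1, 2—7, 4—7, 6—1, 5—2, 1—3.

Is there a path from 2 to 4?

Yes

Explore from 2.
Distance 1: reach 5, 7.
Distance 2: reach 4.
Found 4.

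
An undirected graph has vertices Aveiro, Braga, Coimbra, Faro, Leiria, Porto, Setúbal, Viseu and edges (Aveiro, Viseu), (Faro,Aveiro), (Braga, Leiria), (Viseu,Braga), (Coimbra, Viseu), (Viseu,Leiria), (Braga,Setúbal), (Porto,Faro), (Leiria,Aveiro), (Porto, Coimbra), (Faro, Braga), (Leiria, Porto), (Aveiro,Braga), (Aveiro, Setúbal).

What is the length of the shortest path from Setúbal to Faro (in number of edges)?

2

Distance 0: Setúbal.
Distance 1: Aveiro, Braga.
Distance 2: Faro, Leiria, Viseu — contains Faro.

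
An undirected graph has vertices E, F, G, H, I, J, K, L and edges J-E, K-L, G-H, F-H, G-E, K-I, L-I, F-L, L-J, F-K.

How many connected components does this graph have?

From E: component {E, F, G, H, I, J, K, L}.
That's 1 component.

1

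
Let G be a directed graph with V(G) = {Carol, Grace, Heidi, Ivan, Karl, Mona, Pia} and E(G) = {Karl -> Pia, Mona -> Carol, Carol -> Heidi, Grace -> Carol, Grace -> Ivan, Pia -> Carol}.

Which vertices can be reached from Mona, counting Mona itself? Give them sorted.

Carol, Heidi, Mona

Start at Mona.
Its neighbours: Carol.
Then their neighbours: Heidi.
Nothing further is reachable.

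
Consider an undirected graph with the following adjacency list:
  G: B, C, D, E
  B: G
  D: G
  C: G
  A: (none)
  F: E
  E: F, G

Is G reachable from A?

No

A has no edges, so nothing is reachable from it.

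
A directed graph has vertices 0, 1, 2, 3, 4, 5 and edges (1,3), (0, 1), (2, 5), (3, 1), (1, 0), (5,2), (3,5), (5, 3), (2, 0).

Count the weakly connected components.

From 0: component {0, 1, 2, 3, 5}.
From 4: component {4}.
That's 2 components.

2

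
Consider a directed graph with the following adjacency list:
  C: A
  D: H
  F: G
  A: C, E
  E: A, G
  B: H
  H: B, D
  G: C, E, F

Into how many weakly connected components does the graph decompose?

From A: component {A, C, E, F, G}.
From B: component {B, D, H}.
That's 2 components.

2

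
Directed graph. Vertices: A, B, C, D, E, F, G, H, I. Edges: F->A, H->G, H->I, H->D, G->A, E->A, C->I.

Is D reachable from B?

No

B has no outgoing edges, so nothing is reachable from it.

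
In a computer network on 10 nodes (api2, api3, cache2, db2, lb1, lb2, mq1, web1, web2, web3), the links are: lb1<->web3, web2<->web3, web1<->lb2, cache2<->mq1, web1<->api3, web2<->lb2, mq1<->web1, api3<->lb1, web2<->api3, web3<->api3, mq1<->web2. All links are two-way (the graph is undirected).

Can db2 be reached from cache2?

Explore from cache2.
Distance 1: reach mq1.
Distance 2: reach web1, web2.
Distance 3: reach api3, lb2, web3.
Distance 4: reach lb1.
The search is exhausted without reaching db2; it lies in a different component.

No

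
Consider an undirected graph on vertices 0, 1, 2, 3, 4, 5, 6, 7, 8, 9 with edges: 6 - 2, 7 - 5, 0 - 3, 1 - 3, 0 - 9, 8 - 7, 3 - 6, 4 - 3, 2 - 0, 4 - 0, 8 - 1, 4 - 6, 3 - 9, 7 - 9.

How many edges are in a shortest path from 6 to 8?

3

Distance 0: 6.
Distance 1: 2, 3, 4.
Distance 2: 0, 1, 9.
Distance 3: 7, 8 — contains 8.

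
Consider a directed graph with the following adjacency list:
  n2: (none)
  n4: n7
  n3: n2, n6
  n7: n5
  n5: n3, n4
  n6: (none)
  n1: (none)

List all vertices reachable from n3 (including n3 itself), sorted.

Start at n3.
Its neighbours: n2, n6.
Nothing further is reachable.

n2, n3, n6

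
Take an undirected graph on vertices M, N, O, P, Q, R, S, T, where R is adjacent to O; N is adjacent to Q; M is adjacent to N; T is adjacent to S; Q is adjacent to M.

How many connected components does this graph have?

From M: component {M, N, Q}.
From O: component {O, R}.
From P: component {P}.
From S: component {S, T}.
That's 4 components.

4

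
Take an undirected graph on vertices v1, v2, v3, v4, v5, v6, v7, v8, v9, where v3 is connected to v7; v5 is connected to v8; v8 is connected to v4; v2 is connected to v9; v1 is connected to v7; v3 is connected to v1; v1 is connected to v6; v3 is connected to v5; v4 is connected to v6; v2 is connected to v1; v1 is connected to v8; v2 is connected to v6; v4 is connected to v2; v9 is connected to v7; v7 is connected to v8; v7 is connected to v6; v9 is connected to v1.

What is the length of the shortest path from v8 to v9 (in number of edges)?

Distance 0: v8.
Distance 1: v1, v4, v5, v7.
Distance 2: v2, v3, v6, v9 — contains v9.

2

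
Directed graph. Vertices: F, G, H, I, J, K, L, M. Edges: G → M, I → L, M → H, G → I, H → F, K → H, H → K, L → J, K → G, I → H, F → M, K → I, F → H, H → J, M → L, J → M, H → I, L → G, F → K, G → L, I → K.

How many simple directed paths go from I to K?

7

I→H→F→K
I→H→K
I→K
I→L→G→M→H→F→K
I→L→G→M→H→K
I→L→J→M→H→F→K
I→L→J→M→H→K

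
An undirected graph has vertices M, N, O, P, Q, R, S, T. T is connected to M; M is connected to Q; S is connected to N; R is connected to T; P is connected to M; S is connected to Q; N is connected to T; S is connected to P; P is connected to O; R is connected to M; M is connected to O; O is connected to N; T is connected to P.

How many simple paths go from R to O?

27

R–M–O
R–M–P–O
R–M–P–S–N–O
R–M–P–T–N–O
R–M–Q–S–N–O
R–M–Q–S–N–T–P–O
R–M–Q–S–P–O
R–M–Q–S–P–T–N–O
... and 19 more.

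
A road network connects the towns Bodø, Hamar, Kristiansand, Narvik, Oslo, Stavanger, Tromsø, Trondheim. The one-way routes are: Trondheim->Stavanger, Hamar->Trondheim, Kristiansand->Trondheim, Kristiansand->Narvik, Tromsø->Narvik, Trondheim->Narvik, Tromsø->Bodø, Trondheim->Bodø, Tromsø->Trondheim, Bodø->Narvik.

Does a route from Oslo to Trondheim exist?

No

Oslo has no outgoing edges, so nothing is reachable from it.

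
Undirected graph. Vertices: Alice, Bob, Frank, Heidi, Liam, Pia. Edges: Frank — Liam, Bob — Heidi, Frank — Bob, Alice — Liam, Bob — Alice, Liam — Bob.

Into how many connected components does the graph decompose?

2

From Alice: component {Alice, Bob, Frank, Heidi, Liam}.
From Pia: component {Pia}.
That's 2 components.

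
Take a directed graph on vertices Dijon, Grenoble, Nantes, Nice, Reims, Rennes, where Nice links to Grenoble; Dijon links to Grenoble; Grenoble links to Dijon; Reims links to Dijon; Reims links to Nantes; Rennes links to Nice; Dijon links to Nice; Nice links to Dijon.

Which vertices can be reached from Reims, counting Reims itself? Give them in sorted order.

Dijon, Grenoble, Nantes, Nice, Reims

Start at Reims.
Its neighbours: Dijon, Nantes.
Then their neighbours: Grenoble, Nice.
Nothing further is reachable.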